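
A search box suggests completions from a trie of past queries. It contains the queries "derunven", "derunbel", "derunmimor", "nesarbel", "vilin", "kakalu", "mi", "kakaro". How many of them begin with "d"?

Traverse to the node for "d", then collect every word in that subtree.
Words under "d": derunbel, derunmimor, derunven
Count: 3

3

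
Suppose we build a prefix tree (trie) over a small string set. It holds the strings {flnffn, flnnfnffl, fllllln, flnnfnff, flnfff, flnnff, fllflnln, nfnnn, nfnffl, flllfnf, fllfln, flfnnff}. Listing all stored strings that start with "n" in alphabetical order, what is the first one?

Filter for "n…" and sort: "nfnffl", "nfnnn"
The 1st is nfnffl.

nfnffl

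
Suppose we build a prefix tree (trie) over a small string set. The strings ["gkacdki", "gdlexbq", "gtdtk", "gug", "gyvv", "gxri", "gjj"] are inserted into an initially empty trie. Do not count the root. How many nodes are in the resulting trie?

For each word, the new-node count is its length minus the longest prefix already in the trie:
  "gkacdki" → 7 new (g, k, a, c, d, k, i)
  "gdlexbq" → prefix "g" already present; 6 new (d, l, e, x, b, q)
  "gtdtk" → prefix "g" already present; 4 new (t, d, t, k)
  "gug" → prefix "g" already present; 2 new (u, g)
  "gyvv" → prefix "g" already present; 3 new (y, v, v)
  "gxri" → prefix "g" already present; 3 new (x, r, i)
  "gjj" → prefix "g" already present; 2 new (j, j)
Total nodes = 7 + 6 + 4 + 2 + 3 + 3 + 2 = 27

27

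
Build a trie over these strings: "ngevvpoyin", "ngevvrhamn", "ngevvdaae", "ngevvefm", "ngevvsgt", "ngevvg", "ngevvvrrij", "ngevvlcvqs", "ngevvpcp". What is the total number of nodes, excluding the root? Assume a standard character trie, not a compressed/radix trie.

38

Trie structure (* marks end of a word):
(root)
└─ n
   └─ g
      └─ e
         └─ v
            └─ v
               ├─ d
               │  └─ a
               │     └─ a
               │        └─ e *
               ├─ e
               │  └─ f
               │     └─ m *
               ├─ g *
               ├─ l
               │  └─ c
               │     └─ v
               │        └─ q
               │           └─ s *
               ├─ p
               │  ├─ c
               │  │  └─ p *
               │  └─ o
               │     └─ y
               │        └─ i
               │           └─ n *
               ├─ r
               │  └─ h
               │     └─ a
               │        └─ m
               │           └─ n *
               ├─ s
               │  └─ g
               │     └─ t *
               └─ v
                  └─ r
                     └─ r
                        └─ i
                           └─ j *
Counting every labelled node above: 38.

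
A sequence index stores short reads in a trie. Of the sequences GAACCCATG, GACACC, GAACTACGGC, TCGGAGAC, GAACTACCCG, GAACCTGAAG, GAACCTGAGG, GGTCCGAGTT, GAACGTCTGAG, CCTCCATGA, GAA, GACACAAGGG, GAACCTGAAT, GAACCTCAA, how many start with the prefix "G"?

12

Filter for entries beginning with "G":
Matches: "GAA", "GAACCCATG", "GAACCTCAA", "GAACCTGAAG", "GAACCTGAAT", "GAACCTGAGG", "GAACGTCTGAG", "GAACTACCCG", "GAACTACGGC", "GACACAAGGG", "GACACC", "GGTCCGAGTT"
Count: 12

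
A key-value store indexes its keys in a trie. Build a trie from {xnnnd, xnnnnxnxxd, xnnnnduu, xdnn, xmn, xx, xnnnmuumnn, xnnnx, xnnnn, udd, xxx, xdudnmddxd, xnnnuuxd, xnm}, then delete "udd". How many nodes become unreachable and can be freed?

3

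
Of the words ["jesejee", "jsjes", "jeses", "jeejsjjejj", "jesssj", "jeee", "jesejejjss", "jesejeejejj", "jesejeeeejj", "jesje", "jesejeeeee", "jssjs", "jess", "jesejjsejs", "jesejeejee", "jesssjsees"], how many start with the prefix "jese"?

Walk to "jese"; the words in its subtree are exactly those with that prefix.
Matches: "jesejee", "jesejeeeee", "jesejeeeejj", "jesejeejee", "jesejeejejj", "jesejejjss", "jesejjsejs", "jeses"
Count: 8

8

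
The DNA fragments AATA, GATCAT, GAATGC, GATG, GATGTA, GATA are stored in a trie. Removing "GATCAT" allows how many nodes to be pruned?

After clearing the end-marker at "GATCAT", prune upward until reaching a node still needed by another word.
The suffix "CAT" (3 nodes) is used only by "GATCAT"; the node for "GAT" still has the child "G", so pruning stops there.
Nodes removed: 3

3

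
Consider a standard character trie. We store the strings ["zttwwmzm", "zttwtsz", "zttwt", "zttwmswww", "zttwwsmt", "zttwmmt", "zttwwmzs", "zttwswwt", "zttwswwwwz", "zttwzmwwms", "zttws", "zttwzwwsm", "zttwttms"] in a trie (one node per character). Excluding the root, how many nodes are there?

Trace insertions, counting only characters that open a new branch:
  "zttwwmzm" → 8 new (z, t, t, w, w, m, z, m)
  "zttwtsz" → prefix "zttw" already present; 3 new (t, s, z)
  "zttwt" → prefix "zttwt" already present; 0 new (none)
  "zttwmswww" → prefix "zttw" already present; 5 new (m, s, w, w, w)
  "zttwwsmt" → prefix "zttww" already present; 3 new (s, m, t)
  "zttwmmt" → prefix "zttwm" already present; 2 new (m, t)
  "zttwwmzs" → prefix "zttwwmz" already present; 1 new (s)
  "zttwswwt" → prefix "zttw" already present; 4 new (s, w, w, t)
  "zttwswwwwz" → prefix "zttwsww" already present; 3 new (w, w, z)
  "zttwzmwwms" → prefix "zttw" already present; 6 new (z, m, w, w, m, s)
  "zttws" → prefix "zttws" already present; 0 new (none)
  "zttwzwwsm" → prefix "zttwz" already present; 4 new (w, w, s, m)
  "zttwttms" → prefix "zttwt" already present; 3 new (t, m, s)
Total nodes = 8 + 3 + 0 + 5 + 3 + 2 + 1 + 4 + 3 + 6 + 0 + 4 + 3 = 42

42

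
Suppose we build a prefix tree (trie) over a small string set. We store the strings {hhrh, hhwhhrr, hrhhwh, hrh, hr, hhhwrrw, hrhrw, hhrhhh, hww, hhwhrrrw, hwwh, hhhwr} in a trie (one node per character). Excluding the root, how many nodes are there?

30

Count nodes per top-level branch (shared prefixes stored once):
  'h'-branch (hhhwr, hhhwrrw, hhrh, hhrhhh, hhwhhrr, hhwhrrrw, hr, hrh, hrhhwh, hrhrw, hww, hwwh): 30 nodes
Sum: 30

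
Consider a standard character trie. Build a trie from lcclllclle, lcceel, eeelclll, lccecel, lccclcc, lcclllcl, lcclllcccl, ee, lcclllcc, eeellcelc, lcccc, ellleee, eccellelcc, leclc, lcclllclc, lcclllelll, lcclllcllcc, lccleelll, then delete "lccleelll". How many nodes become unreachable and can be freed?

5

A node on "lccleelll"'s path can go only if nothing else ends at it or branches off below it.
The suffix "eelll" (5 nodes) is used only by "lccleelll"; the node for "lccl" still has the child "l", so pruning stops there.
Nodes removed: 5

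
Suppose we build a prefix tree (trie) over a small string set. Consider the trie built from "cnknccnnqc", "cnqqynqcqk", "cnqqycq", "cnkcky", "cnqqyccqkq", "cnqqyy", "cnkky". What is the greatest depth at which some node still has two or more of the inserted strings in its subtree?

Look for the deepest trie node that still has at least two words in its subtree.
"cnqqyccqkq" and "cnqqycq" agree on "cnqqyc" (6 characters) before diverging; nothing deeper is shared.
Longest shared-prefix length: 6

6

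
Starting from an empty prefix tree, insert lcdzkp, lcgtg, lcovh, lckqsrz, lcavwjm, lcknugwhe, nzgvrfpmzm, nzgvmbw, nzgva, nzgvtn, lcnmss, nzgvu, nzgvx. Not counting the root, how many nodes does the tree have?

For each word, the new-node count is its length minus the longest prefix already in the trie:
  "lcdzkp" → 6 new (l, c, d, z, k, p)
  "lcgtg" → prefix "lc" already present; 3 new (g, t, g)
  "lcovh" → prefix "lc" already present; 3 new (o, v, h)
  "lckqsrz" → prefix "lc" already present; 5 new (k, q, s, r, z)
  "lcavwjm" → prefix "lc" already present; 5 new (a, v, w, j, m)
  "lcknugwhe" → prefix "lck" already present; 6 new (n, u, g, w, h, e)
  "nzgvrfpmzm" → 10 new (n, z, g, v, r, f, p, m, z, m)
  "nzgvmbw" → prefix "nzgv" already present; 3 new (m, b, w)
  "nzgva" → prefix "nzgv" already present; 1 new (a)
  "nzgvtn" → prefix "nzgv" already present; 2 new (t, n)
  "lcnmss" → prefix "lc" already present; 4 new (n, m, s, s)
  "nzgvu" → prefix "nzgv" already present; 1 new (u)
  "nzgvx" → prefix "nzgv" already present; 1 new (x)
Total nodes = 6 + 3 + 3 + 5 + 5 + 6 + 10 + 3 + 1 + 2 + 4 + 1 + 1 = 50

50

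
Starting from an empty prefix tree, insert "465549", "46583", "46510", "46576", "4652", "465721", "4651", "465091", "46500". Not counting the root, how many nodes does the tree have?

19

Trie structure (* marks end of a word):
(root)
└─ 4
   └─ 6
      └─ 5
         ├─ 0
         │  ├─ 0 *
         │  └─ 9
         │     └─ 1 *
         ├─ 1 *
         │  └─ 0 *
         ├─ 2 *
         ├─ 5
         │  └─ 4
         │     └─ 9 *
         ├─ 7
         │  ├─ 2
         │  │  └─ 1 *
         │  └─ 6 *
         └─ 8
            └─ 3 *
Counting every labelled node above: 19.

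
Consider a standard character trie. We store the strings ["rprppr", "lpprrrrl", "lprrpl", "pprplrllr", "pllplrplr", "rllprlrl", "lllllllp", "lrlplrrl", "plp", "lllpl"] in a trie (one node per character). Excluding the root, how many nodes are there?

Trace insertions, counting only characters that open a new branch:
  "rprppr" → 6 new (r, p, r, p, p, r)
  "lpprrrrl" → 8 new (l, p, p, r, r, r, r, l)
  "lprrpl" → prefix "lp" already present; 4 new (r, r, p, l)
  "pprplrllr" → 9 new (p, p, r, p, l, r, l, l, r)
  "pllplrplr" → prefix "p" already present; 8 new (l, l, p, l, r, p, l, r)
  "rllprlrl" → prefix "r" already present; 7 new (l, l, p, r, l, r, l)
  "lllllllp" → prefix "l" already present; 7 new (l, l, l, l, l, l, p)
  "lrlplrrl" → prefix "l" already present; 7 new (r, l, p, l, r, r, l)
  "plp" → prefix "pl" already present; 1 new (p)
  "lllpl" → prefix "lll" already present; 2 new (p, l)
Total nodes = 6 + 8 + 4 + 9 + 8 + 7 + 7 + 7 + 1 + 2 = 59

59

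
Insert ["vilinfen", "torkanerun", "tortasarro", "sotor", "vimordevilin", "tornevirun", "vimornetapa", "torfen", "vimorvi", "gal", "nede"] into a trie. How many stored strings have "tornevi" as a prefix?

1

Filter for entries beginning with "tornevi":
Matches: "tornevirun"
Count: 1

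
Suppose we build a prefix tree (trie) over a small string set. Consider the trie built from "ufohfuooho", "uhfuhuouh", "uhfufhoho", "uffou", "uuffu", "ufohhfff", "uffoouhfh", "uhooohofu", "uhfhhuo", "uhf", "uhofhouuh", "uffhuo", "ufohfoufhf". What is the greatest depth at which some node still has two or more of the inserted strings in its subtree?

5

The deepest shared node is where two words last agree before diverging.
e.g. "ufohfoufhf" and "ufohfuooho" share the prefix "ufohf" of length 5; no pair shares a longer one.
Longest shared-prefix length: 5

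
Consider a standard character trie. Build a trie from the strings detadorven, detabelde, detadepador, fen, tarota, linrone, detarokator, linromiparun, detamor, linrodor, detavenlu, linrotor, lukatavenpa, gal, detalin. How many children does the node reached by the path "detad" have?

2

Follow the path "detad" to its node, then look at its outgoing edges.
Distinct next characters after "detad": e, o.
That node has 2 child edges.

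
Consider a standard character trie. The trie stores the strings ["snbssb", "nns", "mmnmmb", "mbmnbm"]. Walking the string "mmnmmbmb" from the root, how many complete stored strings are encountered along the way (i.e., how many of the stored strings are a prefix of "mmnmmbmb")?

1

Traverse "mmnmmbmb" character by character; count nodes along the way that are marked as word ends.
Prefixes of the query that are stored words: "mmnmmb"
Count: 1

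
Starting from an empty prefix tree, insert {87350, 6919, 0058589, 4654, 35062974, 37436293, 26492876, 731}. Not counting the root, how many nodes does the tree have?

For each word, the new-node count is its length minus the longest prefix already in the trie:
  "87350" → 5 new (8, 7, 3, 5, 0)
  "6919" → 4 new (6, 9, 1, 9)
  "0058589" → 7 new (0, 0, 5, 8, 5, 8, 9)
  "4654" → 4 new (4, 6, 5, 4)
  "35062974" → 8 new (3, 5, 0, 6, 2, 9, 7, 4)
  "37436293" → prefix "3" already present; 7 new (7, 4, 3, 6, 2, 9, 3)
  "26492876" → 8 new (2, 6, 4, 9, 2, 8, 7, 6)
  "731" → 3 new (7, 3, 1)
Total nodes = 5 + 4 + 7 + 4 + 8 + 7 + 8 + 3 = 46

46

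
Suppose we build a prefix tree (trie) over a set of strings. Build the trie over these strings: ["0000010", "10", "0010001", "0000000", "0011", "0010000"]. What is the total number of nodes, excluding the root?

18

Insert word by word; a character creates a node only if that edge doesn't already exist:
  "0000010" → 7 new (0, 0, 0, 0, 0, 1, 0)
  "10" → 2 new (1, 0)
  "0010001" → prefix "00" already present; 5 new (1, 0, 0, 0, 1)
  "0000000" → prefix "00000" already present; 2 new (0, 0)
  "0011" → prefix "001" already present; 1 new (1)
  "0010000" → prefix "001000" already present; 1 new (0)
Total nodes = 7 + 2 + 5 + 2 + 1 + 1 = 18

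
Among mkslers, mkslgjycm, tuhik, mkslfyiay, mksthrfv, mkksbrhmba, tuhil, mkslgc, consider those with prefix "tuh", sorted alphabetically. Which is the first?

tuhik

Filter for "tuh…" and sort: "tuhik", "tuhil"
Position 1: tuhik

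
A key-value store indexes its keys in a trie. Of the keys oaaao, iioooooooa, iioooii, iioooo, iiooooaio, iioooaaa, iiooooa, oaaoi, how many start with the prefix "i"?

Traverse to the node for "i", then collect every word in that subtree.
Words under "i": iioooaaa, iioooii, iioooo, iiooooa, iiooooaio, iioooooooa
Count: 6

6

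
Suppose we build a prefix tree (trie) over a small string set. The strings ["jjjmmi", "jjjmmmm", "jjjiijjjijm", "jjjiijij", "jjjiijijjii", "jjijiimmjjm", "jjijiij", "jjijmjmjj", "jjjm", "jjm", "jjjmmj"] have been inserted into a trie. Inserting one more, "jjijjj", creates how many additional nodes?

2

The longest prefix of "jjijjj" already in the trie is "jjij" (length 4).
New nodes needed: |"jjijjj"| − 4 = 6 − 4 = 2.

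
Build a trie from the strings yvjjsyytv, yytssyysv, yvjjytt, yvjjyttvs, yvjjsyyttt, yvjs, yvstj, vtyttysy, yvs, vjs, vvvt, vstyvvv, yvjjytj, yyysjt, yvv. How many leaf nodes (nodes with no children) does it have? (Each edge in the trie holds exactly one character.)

13

Leaves are exactly the stored words that no other stored word extends.
Those words: "vjs", "vstyvvv", "vtyttysy", "vvvt", "yvjjsyyttt", "yvjjsyytv", "yvjjytj", "yvjjyttvs", "yvjs", "yvstj", "yvv", "yytssyysv", "yyysjt"
Leaf count: 13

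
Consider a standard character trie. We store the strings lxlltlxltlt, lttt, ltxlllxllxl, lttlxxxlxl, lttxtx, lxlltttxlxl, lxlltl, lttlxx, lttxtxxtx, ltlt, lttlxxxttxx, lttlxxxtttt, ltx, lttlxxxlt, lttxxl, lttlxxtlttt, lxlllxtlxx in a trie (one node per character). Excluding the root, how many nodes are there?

64

For each word, the new-node count is its length minus the longest prefix already in the trie:
  "lxlltlxltlt" → 11 new (l, x, l, l, t, l, x, l, t, l, t)
  "lttt" → prefix "l" already present; 3 new (t, t, t)
  "ltxlllxllxl" → prefix "lt" already present; 9 new (x, l, l, l, x, l, l, x, l)
  "lttlxxxlxl" → prefix "ltt" already present; 7 new (l, x, x, x, l, x, l)
  "lttxtx" → prefix "ltt" already present; 3 new (x, t, x)
  "lxlltttxlxl" → prefix "lxllt" already present; 6 new (t, t, x, l, x, l)
  "lxlltl" → prefix "lxlltl" already present; 0 new (none)
  "lttlxx" → prefix "lttlxx" already present; 0 new (none)
  "lttxtxxtx" → prefix "lttxtx" already present; 3 new (x, t, x)
  "ltlt" → prefix "lt" already present; 2 new (l, t)
  "lttlxxxttxx" → prefix "lttlxxx" already present; 4 new (t, t, x, x)
  "lttlxxxtttt" → prefix "lttlxxxtt" already present; 2 new (t, t)
  "ltx" → prefix "ltx" already present; 0 new (none)
  "lttlxxxlt" → prefix "lttlxxxl" already present; 1 new (t)
  "lttxxl" → prefix "lttx" already present; 2 new (x, l)
  "lttlxxtlttt" → prefix "lttlxx" already present; 5 new (t, l, t, t, t)
  "lxlllxtlxx" → prefix "lxll" already present; 6 new (l, x, t, l, x, x)
Total nodes = 11 + 3 + 9 + 7 + 3 + 6 + 0 + 0 + 3 + 2 + 4 + 2 + 0 + 1 + 2 + 5 + 6 = 64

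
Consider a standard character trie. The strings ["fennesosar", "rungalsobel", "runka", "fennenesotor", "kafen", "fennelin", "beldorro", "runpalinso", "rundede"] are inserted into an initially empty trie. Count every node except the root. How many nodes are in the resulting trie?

57

Insert word by word; a character creates a node only if that edge doesn't already exist:
  "fennesosar" → 10 new (f, e, n, n, e, s, o, s, a, r)
  "rungalsobel" → 11 new (r, u, n, g, a, l, s, o, b, e, l)
  "runka" → prefix "run" already present; 2 new (k, a)
  "fennenesotor" → prefix "fenne" already present; 7 new (n, e, s, o, t, o, r)
  "kafen" → 5 new (k, a, f, e, n)
  "fennelin" → prefix "fenne" already present; 3 new (l, i, n)
  "beldorro" → 8 new (b, e, l, d, o, r, r, o)
  "runpalinso" → prefix "run" already present; 7 new (p, a, l, i, n, s, o)
  "rundede" → prefix "run" already present; 4 new (d, e, d, e)
Total nodes = 10 + 11 + 2 + 7 + 5 + 3 + 8 + 7 + 4 = 57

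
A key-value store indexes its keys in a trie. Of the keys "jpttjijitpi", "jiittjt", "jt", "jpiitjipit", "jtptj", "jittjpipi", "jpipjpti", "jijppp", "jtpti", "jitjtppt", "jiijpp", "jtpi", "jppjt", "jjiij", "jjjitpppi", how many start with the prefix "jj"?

2

Filter for entries beginning with "jj":
Words under "jj": jjiij, jjjitpppi
Count: 2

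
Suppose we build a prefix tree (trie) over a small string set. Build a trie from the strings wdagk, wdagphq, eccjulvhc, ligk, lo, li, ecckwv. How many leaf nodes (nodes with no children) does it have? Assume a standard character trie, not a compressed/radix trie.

A leaf is a node with no children — equivalently, the end of a word that is not a proper prefix of any other stored word.
Those words: "eccjulvhc", "ecckwv", "ligk", "lo", "wdagk", "wdagphq"
Leaf count: 6

6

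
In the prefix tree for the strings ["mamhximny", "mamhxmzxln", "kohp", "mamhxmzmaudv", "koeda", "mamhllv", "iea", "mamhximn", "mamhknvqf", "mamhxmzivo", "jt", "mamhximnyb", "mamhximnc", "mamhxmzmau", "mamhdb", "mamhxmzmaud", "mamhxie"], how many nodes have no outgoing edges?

13

Leaves are exactly the stored words that no other stored word extends.
Those words: "iea", "jt", "koeda", "kohp", "mamhdb", "mamhknvqf", "mamhllv", "mamhxie", "mamhximnc", "mamhximnyb", "mamhxmzivo", "mamhxmzmaudv", "mamhxmzxln"
Leaf count: 13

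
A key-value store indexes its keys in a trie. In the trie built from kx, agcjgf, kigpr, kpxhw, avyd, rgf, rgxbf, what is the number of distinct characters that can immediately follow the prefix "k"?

3

Walk "k" from the root, arriving at one node.
Distinct next characters after "k": i, p, x.
That node has 3 child edges.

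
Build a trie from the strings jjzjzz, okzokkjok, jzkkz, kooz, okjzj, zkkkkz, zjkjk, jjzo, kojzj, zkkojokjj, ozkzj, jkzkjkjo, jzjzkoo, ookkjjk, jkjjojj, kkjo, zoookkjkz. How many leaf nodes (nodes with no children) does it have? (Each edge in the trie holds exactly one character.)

17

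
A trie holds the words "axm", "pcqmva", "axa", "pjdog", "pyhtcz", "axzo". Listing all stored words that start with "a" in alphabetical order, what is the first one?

Words with prefix "a", in lexicographic order: "axa", "axm", "axzo"
Position 1: axa

axa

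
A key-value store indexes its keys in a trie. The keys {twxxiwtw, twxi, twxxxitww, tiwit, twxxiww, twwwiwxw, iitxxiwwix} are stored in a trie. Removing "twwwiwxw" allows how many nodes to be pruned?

6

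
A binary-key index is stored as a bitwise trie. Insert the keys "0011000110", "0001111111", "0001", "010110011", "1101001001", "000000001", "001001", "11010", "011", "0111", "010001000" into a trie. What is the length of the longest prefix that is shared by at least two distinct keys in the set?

Look for the deepest trie node that still has at least two words in its subtree.
e.g. "11010" and "1101001001" share the prefix "11010" of length 5; no pair shares a longer one.
Longest shared-prefix length: 5

5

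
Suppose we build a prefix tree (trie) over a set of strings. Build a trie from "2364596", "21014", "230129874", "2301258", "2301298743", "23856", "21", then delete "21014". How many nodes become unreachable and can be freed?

Walk "21014" from the leaf back toward the root, removing each node that no remaining word uses.
The suffix "014" (3 nodes) is used only by "21014"; "21" is itself a stored word, so pruning stops there.
Nodes removed: 3

3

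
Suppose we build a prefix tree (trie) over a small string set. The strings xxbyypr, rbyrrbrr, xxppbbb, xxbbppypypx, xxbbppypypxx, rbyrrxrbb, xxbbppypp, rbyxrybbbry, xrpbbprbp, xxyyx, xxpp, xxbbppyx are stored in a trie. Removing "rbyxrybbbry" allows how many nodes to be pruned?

Walk "rbyxrybbbry" from the leaf back toward the root, removing each node that no remaining word uses.
The suffix "xrybbbry" (8 nodes) is used only by "rbyxrybbbry"; the node for "rby" still has the child "r", so pruning stops there.
Nodes removed: 8

8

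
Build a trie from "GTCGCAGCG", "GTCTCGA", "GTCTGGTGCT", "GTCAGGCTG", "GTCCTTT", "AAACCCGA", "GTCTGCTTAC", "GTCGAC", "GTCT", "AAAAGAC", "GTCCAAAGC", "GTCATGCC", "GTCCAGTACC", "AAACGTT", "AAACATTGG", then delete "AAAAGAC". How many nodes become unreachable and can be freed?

4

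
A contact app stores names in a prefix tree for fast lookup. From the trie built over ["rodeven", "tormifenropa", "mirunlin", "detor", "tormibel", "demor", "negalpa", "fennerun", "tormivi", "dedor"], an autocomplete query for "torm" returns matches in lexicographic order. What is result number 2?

Words with prefix "torm", in lexicographic order: "tormibel", "tormifenropa", "tormivi"
The 2nd is tormifenropa.

tormifenropa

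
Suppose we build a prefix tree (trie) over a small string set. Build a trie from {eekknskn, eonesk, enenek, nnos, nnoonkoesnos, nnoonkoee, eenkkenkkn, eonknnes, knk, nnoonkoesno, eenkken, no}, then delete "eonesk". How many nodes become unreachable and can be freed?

After clearing the end-marker at "eonesk", prune upward until reaching a node still needed by another word.
The suffix "esk" (3 nodes) is used only by "eonesk"; the node for "eon" still has the child "k", so pruning stops there.
Nodes removed: 3

3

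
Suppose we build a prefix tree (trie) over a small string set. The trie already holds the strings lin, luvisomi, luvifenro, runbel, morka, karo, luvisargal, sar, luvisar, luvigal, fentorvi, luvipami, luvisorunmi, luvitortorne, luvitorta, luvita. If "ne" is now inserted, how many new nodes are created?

"ne" shares no prefix with any stored word, so all 2 characters open new nodes.
2 − 0 = 2 new nodes.

2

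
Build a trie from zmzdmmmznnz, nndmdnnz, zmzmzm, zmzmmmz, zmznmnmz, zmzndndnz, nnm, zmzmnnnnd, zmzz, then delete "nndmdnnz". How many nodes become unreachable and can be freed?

6

Walk "nndmdnnz" from the leaf back toward the root, removing each node that no remaining word uses.
The suffix "dmdnnz" (6 nodes) is used only by "nndmdnnz"; the node for "nn" still has the child "m", so pruning stops there.
Nodes removed: 6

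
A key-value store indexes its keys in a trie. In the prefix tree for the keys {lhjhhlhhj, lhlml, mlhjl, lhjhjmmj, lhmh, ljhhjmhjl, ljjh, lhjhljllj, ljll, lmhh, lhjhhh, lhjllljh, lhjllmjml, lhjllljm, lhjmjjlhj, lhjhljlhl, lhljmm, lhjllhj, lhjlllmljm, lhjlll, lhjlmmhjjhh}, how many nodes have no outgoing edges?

A leaf is a node with no children — equivalently, the end of a word that is not a proper prefix of any other stored word.
Those words: "lhjhhh", "lhjhhlhhj", "lhjhjmmj", "lhjhljlhl", "lhjhljllj", "lhjllhj", "lhjllljh", "lhjllljm", "lhjlllmljm", "lhjllmjml", "lhjlmmhjjhh", "lhjmjjlhj", "lhljmm", "lhlml", "lhmh", "ljhhjmhjl", "ljjh", "ljll", "lmhh", "mlhjl"
Leaf count: 20

20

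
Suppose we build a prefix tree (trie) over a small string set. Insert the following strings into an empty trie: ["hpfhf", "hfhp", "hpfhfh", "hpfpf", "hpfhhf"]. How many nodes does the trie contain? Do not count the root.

13

Count nodes per top-level branch (shared prefixes stored once):
  'h'-branch (hfhp, hpfhf, hpfhfh, hpfhhf, hpfpf): 13 nodes
Sum: 13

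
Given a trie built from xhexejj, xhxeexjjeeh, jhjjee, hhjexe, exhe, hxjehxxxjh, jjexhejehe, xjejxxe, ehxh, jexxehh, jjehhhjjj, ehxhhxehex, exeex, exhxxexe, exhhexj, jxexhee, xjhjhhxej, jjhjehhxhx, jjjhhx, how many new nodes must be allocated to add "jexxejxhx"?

4

"jexxe" is already a path in the trie; the remaining "jxhx" must be added.
Each of the 4 remaining characters creates one node.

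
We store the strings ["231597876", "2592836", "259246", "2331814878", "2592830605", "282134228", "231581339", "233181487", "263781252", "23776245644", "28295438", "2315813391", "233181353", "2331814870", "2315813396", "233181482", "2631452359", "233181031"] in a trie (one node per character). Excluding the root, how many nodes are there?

81

Count nodes per top-level branch (shared prefixes stored once):
  '2'-branch (231581339, 2315813391, 2315813396, 231597876, 233181031, 233181353, 233181482, 233181487, 2331814870, 2331814878, 23776245644, 259246, 2592830605, 2592836, 2631452359, 263781252, 282134228, 28295438): 81 nodes
Sum: 81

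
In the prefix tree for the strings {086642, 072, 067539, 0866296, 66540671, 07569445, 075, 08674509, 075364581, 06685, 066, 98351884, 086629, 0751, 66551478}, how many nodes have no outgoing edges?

12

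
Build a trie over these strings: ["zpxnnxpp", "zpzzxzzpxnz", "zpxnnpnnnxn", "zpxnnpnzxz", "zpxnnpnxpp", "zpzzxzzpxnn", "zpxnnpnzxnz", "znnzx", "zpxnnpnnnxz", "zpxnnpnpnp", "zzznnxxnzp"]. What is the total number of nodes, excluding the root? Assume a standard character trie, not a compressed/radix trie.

Insert word by word; a character creates a node only if that edge doesn't already exist:
  "zpxnnxpp" → 8 new (z, p, x, n, n, x, p, p)
  "zpzzxzzpxnz" → prefix "zp" already present; 9 new (z, z, x, z, z, p, x, n, z)
  "zpxnnpnnnxn" → prefix "zpxnn" already present; 6 new (p, n, n, n, x, n)
  "zpxnnpnzxz" → prefix "zpxnnpn" already present; 3 new (z, x, z)
  "zpxnnpnxpp" → prefix "zpxnnpn" already present; 3 new (x, p, p)
  "zpzzxzzpxnn" → prefix "zpzzxzzpxn" already present; 1 new (n)
  "zpxnnpnzxnz" → prefix "zpxnnpnzx" already present; 2 new (n, z)
  "znnzx" → prefix "z" already present; 4 new (n, n, z, x)
  "zpxnnpnnnxz" → prefix "zpxnnpnnnx" already present; 1 new (z)
  "zpxnnpnpnp" → prefix "zpxnnpn" already present; 3 new (p, n, p)
  "zzznnxxnzp" → prefix "z" already present; 9 new (z, z, n, n, x, x, n, z, p)
Total nodes = 8 + 9 + 6 + 3 + 3 + 1 + 2 + 4 + 1 + 3 + 9 = 49

49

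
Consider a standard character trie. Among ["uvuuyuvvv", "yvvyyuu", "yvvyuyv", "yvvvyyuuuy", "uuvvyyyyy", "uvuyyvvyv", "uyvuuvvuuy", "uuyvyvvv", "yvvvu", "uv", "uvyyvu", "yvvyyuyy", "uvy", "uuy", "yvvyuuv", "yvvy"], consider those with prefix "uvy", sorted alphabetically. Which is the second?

uvyyvu

Filter for "uvy…" and sort: "uvy", "uvyyvu"
The 2nd is uvyyvu.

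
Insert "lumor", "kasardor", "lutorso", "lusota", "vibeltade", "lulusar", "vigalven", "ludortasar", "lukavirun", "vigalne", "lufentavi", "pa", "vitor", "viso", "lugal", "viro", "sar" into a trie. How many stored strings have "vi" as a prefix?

Walk to "vi"; the words in its subtree are exactly those with that prefix.
Words under "vi": vibeltade, vigalne, vigalven, viro, viso, vitor
Count: 6

6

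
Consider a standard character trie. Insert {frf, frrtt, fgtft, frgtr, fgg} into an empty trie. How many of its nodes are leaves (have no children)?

5

A leaf is a node with no children — equivalently, the end of a word that is not a proper prefix of any other stored word.
Those words: "fgg", "fgtft", "frf", "frgtr", "frrtt"
Leaf count: 5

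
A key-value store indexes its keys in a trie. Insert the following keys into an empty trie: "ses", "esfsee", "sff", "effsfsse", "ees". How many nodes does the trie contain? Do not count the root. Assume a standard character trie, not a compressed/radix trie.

20

Insert word by word; a character creates a node only if that edge doesn't already exist:
  "ses" → 3 new (s, e, s)
  "esfsee" → 6 new (e, s, f, s, e, e)
  "sff" → prefix "s" already present; 2 new (f, f)
  "effsfsse" → prefix "e" already present; 7 new (f, f, s, f, s, s, e)
  "ees" → prefix "e" already present; 2 new (e, s)
Total nodes = 3 + 6 + 2 + 7 + 2 = 20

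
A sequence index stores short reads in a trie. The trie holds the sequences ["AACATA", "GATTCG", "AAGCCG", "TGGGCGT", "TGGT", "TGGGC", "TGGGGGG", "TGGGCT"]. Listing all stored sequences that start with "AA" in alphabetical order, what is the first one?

Words with prefix "AA", in lexicographic order: "AACATA", "AAGCCG"
Position 1: AACATA

AACATA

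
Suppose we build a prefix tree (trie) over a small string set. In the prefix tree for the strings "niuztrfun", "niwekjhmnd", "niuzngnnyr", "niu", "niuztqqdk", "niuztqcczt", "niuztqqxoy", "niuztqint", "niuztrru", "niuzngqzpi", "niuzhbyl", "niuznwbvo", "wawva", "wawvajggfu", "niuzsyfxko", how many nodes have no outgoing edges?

13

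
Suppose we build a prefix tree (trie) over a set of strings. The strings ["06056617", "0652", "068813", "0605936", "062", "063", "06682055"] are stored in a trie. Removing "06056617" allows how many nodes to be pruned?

4

After clearing the end-marker at "06056617", prune upward until reaching a node still needed by another word.
The suffix "6617" (4 nodes) is used only by "06056617"; the node for "0605" still has the child "9", so pruning stops there.
Nodes removed: 4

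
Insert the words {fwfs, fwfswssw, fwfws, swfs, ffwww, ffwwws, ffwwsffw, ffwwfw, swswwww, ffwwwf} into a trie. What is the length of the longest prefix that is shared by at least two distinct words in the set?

5

Equivalently: take the maximum, over all pairs, of their longest common prefix length.
"ffwww" and "ffwwwf" agree on "ffwww" (5 characters) before diverging; nothing deeper is shared.
Longest shared-prefix length: 5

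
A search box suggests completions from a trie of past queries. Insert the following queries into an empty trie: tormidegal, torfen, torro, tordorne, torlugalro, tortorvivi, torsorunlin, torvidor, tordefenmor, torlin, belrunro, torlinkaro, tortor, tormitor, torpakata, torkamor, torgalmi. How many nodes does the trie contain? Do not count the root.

Count nodes per top-level branch (shared prefixes stored once):
  'b'-branch (belrunro): 8 nodes
  't'-branch (tordefenmor, tordorne, torfen, torgalmi, torkamor, torlin, torlinkaro, torlugalro, tormidegal, tormitor, torpakata, torro, torsorunlin, tortor, tortorvivi, torvidor): 79 nodes
Sum: 87

87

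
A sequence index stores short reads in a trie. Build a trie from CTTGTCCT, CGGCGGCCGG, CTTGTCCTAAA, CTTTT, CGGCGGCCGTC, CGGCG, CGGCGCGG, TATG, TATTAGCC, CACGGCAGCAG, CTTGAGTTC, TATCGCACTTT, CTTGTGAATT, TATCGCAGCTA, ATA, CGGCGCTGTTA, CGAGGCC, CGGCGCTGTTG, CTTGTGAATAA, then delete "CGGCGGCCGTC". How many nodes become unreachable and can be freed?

2

A node on "CGGCGGCCGTC"'s path can go only if nothing else ends at it or branches off below it.
The suffix "TC" (2 nodes) is used only by "CGGCGGCCGTC"; the node for "CGGCGGCCG" still has the child "G", so pruning stops there.
Nodes removed: 2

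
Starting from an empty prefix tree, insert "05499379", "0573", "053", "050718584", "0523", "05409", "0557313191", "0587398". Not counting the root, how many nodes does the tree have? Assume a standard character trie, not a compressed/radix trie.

Insert word by word; a character creates a node only if that edge doesn't already exist:
  "05499379" → 8 new (0, 5, 4, 9, 9, 3, 7, 9)
  "0573" → prefix "05" already present; 2 new (7, 3)
  "053" → prefix "05" already present; 1 new (3)
  "050718584" → prefix "05" already present; 7 new (0, 7, 1, 8, 5, 8, 4)
  "0523" → prefix "05" already present; 2 new (2, 3)
  "05409" → prefix "054" already present; 2 new (0, 9)
  "0557313191" → prefix "05" already present; 8 new (5, 7, 3, 1, 3, 1, 9, 1)
  "0587398" → prefix "05" already present; 5 new (8, 7, 3, 9, 8)
Total nodes = 8 + 2 + 1 + 7 + 2 + 2 + 8 + 5 = 35

35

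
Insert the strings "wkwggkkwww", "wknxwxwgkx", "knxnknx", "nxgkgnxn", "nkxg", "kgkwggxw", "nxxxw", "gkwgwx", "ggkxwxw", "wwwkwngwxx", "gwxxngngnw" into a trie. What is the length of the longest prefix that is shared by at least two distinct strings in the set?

2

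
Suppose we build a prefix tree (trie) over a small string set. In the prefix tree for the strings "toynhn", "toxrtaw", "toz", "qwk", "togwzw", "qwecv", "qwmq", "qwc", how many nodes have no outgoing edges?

8

A leaf is a node with no children — equivalently, the end of a word that is not a proper prefix of any other stored word.
Those words: "qwc", "qwecv", "qwk", "qwmq", "togwzw", "toxrtaw", "toynhn", "toz"
Leaf count: 8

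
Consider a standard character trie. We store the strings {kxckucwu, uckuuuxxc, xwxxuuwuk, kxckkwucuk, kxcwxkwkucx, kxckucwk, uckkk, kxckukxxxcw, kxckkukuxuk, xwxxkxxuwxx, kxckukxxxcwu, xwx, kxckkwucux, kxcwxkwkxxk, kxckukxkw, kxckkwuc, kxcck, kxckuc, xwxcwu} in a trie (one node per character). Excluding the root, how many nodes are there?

Count nodes per top-level branch (shared prefixes stored once):
  'k'-branch (kxcck, kxckkukuxuk, kxckkwuc, kxckkwucuk, kxckkwucux, kxckuc, kxckucwk, kxckucwu, kxckukxkw, kxckukxxxcw, kxckukxxxcwu, kxcwxkwkucx, kxcwxkwkxxk): 44 nodes
  'u'-branch (uckkk, uckuuuxxc): 11 nodes
  'x'-branch (xwx, xwxcwu, xwxxkxxuwxx, xwxxuuwuk): 19 nodes
Sum: 74

74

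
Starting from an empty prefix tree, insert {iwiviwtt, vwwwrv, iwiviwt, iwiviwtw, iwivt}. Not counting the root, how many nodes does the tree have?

16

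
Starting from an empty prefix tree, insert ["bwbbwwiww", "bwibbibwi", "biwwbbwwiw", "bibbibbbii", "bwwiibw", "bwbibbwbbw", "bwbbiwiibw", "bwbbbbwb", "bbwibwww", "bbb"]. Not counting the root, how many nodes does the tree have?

63

Insert word by word; a character creates a node only if that edge doesn't already exist:
  "bwbbwwiww" → 9 new (b, w, b, b, w, w, i, w, w)
  "bwibbibwi" → prefix "bw" already present; 7 new (i, b, b, i, b, w, i)
  "biwwbbwwiw" → prefix "b" already present; 9 new (i, w, w, b, b, w, w, i, w)
  "bibbibbbii" → prefix "bi" already present; 8 new (b, b, i, b, b, b, i, i)
  "bwwiibw" → prefix "bw" already present; 5 new (w, i, i, b, w)
  "bwbibbwbbw" → prefix "bwb" already present; 7 new (i, b, b, w, b, b, w)
  "bwbbiwiibw" → prefix "bwbb" already present; 6 new (i, w, i, i, b, w)
  "bwbbbbwb" → prefix "bwbb" already present; 4 new (b, b, w, b)
  "bbwibwww" → prefix "b" already present; 7 new (b, w, i, b, w, w, w)
  "bbb" → prefix "bb" already present; 1 new (b)
Total nodes = 9 + 7 + 9 + 8 + 5 + 7 + 6 + 4 + 7 + 1 = 63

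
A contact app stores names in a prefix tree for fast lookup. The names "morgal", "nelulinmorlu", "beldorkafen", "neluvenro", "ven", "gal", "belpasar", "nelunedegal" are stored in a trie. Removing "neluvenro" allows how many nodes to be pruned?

After clearing the end-marker at "neluvenro", prune upward until reaching a node still needed by another word.
The suffix "venro" (5 nodes) is used only by "neluvenro"; the node for "nelu" still has the child "l", so pruning stops there.
Nodes removed: 5

5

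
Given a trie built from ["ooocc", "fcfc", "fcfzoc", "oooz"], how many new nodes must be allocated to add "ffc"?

The longest prefix of "ffc" already in the trie is "f" (length 1).
Each of the 2 remaining characters creates one node.

2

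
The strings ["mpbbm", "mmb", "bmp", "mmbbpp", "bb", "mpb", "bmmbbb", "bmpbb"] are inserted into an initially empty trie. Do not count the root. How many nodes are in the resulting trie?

For each word, the new-node count is its length minus the longest prefix already in the trie:
  "mpbbm" → 5 new (m, p, b, b, m)
  "mmb" → prefix "m" already present; 2 new (m, b)
  "bmp" → 3 new (b, m, p)
  "mmbbpp" → prefix "mmb" already present; 3 new (b, p, p)
  "bb" → prefix "b" already present; 1 new (b)
  "mpb" → prefix "mpb" already present; 0 new (none)
  "bmmbbb" → prefix "bm" already present; 4 new (m, b, b, b)
  "bmpbb" → prefix "bmp" already present; 2 new (b, b)
Total nodes = 5 + 2 + 3 + 3 + 1 + 0 + 4 + 2 = 20

20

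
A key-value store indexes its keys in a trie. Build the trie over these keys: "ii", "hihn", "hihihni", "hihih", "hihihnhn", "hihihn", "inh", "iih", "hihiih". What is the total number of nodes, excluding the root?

17

Trace insertions, counting only characters that open a new branch:
  "ii" → 2 new (i, i)
  "hihn" → 4 new (h, i, h, n)
  "hihihni" → prefix "hih" already present; 4 new (i, h, n, i)
  "hihih" → prefix "hihih" already present; 0 new (none)
  "hihihnhn" → prefix "hihihn" already present; 2 new (h, n)
  "hihihn" → prefix "hihihn" already present; 0 new (none)
  "inh" → prefix "i" already present; 2 new (n, h)
  "iih" → prefix "ii" already present; 1 new (h)
  "hihiih" → prefix "hihi" already present; 2 new (i, h)
Total nodes = 2 + 4 + 4 + 0 + 2 + 0 + 2 + 1 + 2 = 17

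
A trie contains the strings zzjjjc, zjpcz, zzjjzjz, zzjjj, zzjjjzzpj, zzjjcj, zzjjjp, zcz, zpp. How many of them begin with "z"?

9

Traverse to the node for "z", then collect every word in that subtree.
Matches: "zcz", "zjpcz", "zpp", "zzjjcj", "zzjjj", "zzjjjc", "zzjjjp", "zzjjjzzpj", "zzjjzjz"
Count: 9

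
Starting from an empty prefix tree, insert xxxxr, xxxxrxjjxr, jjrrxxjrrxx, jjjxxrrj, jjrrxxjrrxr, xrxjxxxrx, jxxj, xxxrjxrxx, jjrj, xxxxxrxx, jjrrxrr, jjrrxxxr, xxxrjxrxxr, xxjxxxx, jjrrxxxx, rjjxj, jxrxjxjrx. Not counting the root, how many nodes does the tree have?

Insert word by word; a character creates a node only if that edge doesn't already exist:
  "xxxxr" → 5 new (x, x, x, x, r)
  "xxxxrxjjxr" → prefix "xxxxr" already present; 5 new (x, j, j, x, r)
  "jjrrxxjrrxx" → 11 new (j, j, r, r, x, x, j, r, r, x, x)
  "jjjxxrrj" → prefix "jj" already present; 6 new (j, x, x, r, r, j)
  "jjrrxxjrrxr" → prefix "jjrrxxjrrx" already present; 1 new (r)
  "xrxjxxxrx" → prefix "x" already present; 8 new (r, x, j, x, x, x, r, x)
  "jxxj" → prefix "j" already present; 3 new (x, x, j)
  "xxxrjxrxx" → prefix "xxx" already present; 6 new (r, j, x, r, x, x)
  "jjrj" → prefix "jjr" already present; 1 new (j)
  "xxxxxrxx" → prefix "xxxx" already present; 4 new (x, r, x, x)
  "jjrrxrr" → prefix "jjrrx" already present; 2 new (r, r)
  "jjrrxxxr" → prefix "jjrrxx" already present; 2 new (x, r)
  "xxxrjxrxxr" → prefix "xxxrjxrxx" already present; 1 new (r)
  "xxjxxxx" → prefix "xx" already present; 5 new (j, x, x, x, x)
  "jjrrxxxx" → prefix "jjrrxxx" already present; 1 new (x)
  "rjjxj" → 5 new (r, j, j, x, j)
  "jxrxjxjrx" → prefix "jx" already present; 7 new (r, x, j, x, j, r, x)
Total nodes = 5 + 5 + 11 + 6 + 1 + 8 + 3 + 6 + 1 + 4 + 2 + 2 + 1 + 5 + 1 + 5 + 7 = 73

73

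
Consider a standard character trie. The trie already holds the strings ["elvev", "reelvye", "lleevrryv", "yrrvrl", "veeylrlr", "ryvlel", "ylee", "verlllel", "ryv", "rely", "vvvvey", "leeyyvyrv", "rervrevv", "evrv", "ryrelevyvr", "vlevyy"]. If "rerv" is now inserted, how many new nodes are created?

Every character of "rerv" already lies on an existing path (it is a prefix of some stored word).
No new nodes are needed: 0.

0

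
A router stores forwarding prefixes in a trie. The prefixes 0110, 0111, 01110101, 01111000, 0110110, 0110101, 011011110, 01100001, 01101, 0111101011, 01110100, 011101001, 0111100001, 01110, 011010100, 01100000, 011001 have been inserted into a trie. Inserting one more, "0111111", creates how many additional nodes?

2

The longest prefix of "0111111" already in the trie is "01111" (length 5).
New nodes needed: |"0111111"| − 5 = 7 − 5 = 2.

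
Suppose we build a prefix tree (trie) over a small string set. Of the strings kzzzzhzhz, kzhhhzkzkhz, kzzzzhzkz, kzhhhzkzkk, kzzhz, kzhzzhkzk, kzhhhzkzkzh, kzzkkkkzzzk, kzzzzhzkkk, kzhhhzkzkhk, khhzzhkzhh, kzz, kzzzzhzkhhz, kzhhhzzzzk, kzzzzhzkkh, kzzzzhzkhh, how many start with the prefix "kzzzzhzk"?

Traverse to the node for "kzzzzhzk", then collect every word in that subtree.
Words under "kzzzzhzk": kzzzzhzkhh, kzzzzhzkhhz, kzzzzhzkkh, kzzzzhzkkk, kzzzzhzkz
Count: 5

5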